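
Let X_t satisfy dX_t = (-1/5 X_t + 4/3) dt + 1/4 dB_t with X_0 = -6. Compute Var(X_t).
Var(X_t) = 5/32 - 5*exp(-2*t/5)/32

The variance V(t) = Var(X_t) satisfies V'(t) = 2 a V(t) + c^2 with V(0) = 0 (drift coefficient is linear in X, diffusion is constant). With a = -1/5, c = 1/4, the solution is
  V(t) = (c^2 / (2 a)) * (exp(2 a t) - 1)
       = ((1/4)^2 / (2*(-1/5))) * (exp((-2/5) t) - 1)
       = 5/32 - 5*exp(-2*t/5)/32.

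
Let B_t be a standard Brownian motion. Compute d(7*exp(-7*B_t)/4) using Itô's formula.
d(7*exp(-7*B_t)/4) = (343*exp(-7*B_t)/8) dt + (-49*exp(-7*B_t)/4) dB_t

Itô's formula for f(B_t) gives d f(B_t) = f'(B_t) dB_t + (1/2) f''(B_t) dt. Compute derivatives of f(x) = 7*exp(-7*x)/4:
  f'(x)  = -49*exp(-7*x)/4
  f''(x) = 343*exp(-7*x)/4
Substitute x = B_t and multiply the f'' term by 1/2:
  drift     = (1/2) * (343*exp(-7*x)/4) evaluated at B_t = 343*exp(-7*B_t)/8
  diffusion = (-49*exp(-7*x)/4) evaluated at B_t = -49*exp(-7*B_t)/4
Therefore d(7*exp(-7*B_t)/4) = (343*exp(-7*B_t)/8) dt + (-49*exp(-7*B_t)/4) dB_t.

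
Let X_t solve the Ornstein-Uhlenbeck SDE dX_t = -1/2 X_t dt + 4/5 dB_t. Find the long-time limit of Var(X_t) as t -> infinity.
lim Var(X_t) = 16/25

The OU SDE dX = -theta X dt + sigma dB admits the integrating factor exp(theta t): d(exp(theta t) X_t) = sigma exp(theta t) dB_t. Integrating from 0 to t gives X_t = x_0 * exp(-theta t) + sigma * int_0^t exp(-theta (t-s)) dB_s for any initial x_0. The Itô integral has variance (by the Itô isometry) sigma^2 * int_0^t exp(-2 theta (t - s)) ds = sigma^2 * (1 - exp(-2 theta t)) / (2 theta), independent of x_0.
With theta = 1/2, sigma = 4/5:
  Var(X_t) = (4/5)^2 * (1 - exp(-2*1/2 t)) / (2 * 1/2) = 16/25 - 16*exp(-t)/25.
As t -> infinity, exp(-2*1/2 t) -> 0, so the stationary variance is sigma^2 / (2 theta) = 16/25.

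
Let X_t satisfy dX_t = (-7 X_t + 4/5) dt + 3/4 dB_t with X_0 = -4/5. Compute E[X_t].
E[X_t] = 4/35 - 32*exp(-7*t)/35

Taking expectations and using E[dB_t] = 0, the mean m(t) = E[X_t] satisfies the ODE m'(t) = a m(t) + b with m(0) = x_0. With a = -7, b = 4/5, x_0 = -4/5, the solution is
  m(t) = x_0 * exp(a t) + (b/a) * (exp(a t) - 1)
       = (-4/5) * exp((-7) t) + ((4/5)/(-7)) * (exp((-7) t) - 1)
       = 4/35 - 32*exp(-7*t)/35.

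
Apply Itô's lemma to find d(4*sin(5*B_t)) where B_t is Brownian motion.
d(4*sin(5*B_t)) = (-50*sin(5*B_t)) dt + (20*cos(5*B_t)) dB_t

Itô's formula for f(B_t) gives d f(B_t) = f'(B_t) dB_t + (1/2) f''(B_t) dt. Compute derivatives of f(x) = 4*sin(5*x):
  f'(x)  = 20*cos(5*x)
  f''(x) = -100*sin(5*x)
Substitute x = B_t and multiply the f'' term by 1/2:
  drift     = (1/2) * (-100*sin(5*x)) evaluated at B_t = -50*sin(5*B_t)
  diffusion = (20*cos(5*x)) evaluated at B_t = 20*cos(5*B_t)
Therefore d(4*sin(5*B_t)) = (-50*sin(5*B_t)) dt + (20*cos(5*B_t)) dB_t.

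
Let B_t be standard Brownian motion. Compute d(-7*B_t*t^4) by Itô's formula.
d(-7*B_t*t^4) = (-28*B_t*t^3) dt + (-7*t^4) dB_t

Itô's formula for f(t, x): d f(t, B_t) = (f_t + (1/2) f_xx) dt + f_x dB_t. Compute partials of f(t, x) = -7*t^4*x:
  f_t(t,x)  = -28*t^3*x
  f_x(t,x)  = -7*t^4
  f_xx(t,x) = 0
Assemble drift = f_t + (1/2) f_xx = -28*t^3*x and diffusion = f_x = -7*t^4. Substituting x = B_t:
  d(-7*B_t*t^4) = (-28*B_t*t^3) dt + (-7*t^4) dB_t.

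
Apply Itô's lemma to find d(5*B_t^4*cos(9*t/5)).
d(5*B_t^4*cos(9*t/5)) = (B_t^2*(-9*B_t^2*sin(9*t/5) + 30*cos(9*t/5))) dt + (20*B_t^3*cos(9*t/5)) dB_t

Itô's formula for f(t, x): d f(t, B_t) = (f_t + (1/2) f_xx) dt + f_x dB_t. Compute partials of f(t, x) = 5*x^4*cos(9*t/5):
  f_t(t,x)  = -9*x^4*sin(9*t/5)
  f_x(t,x)  = 20*x^3*cos(9*t/5)
  f_xx(t,x) = 60*x^2*cos(9*t/5)
Assemble drift = f_t + (1/2) f_xx = x^2*(-9*x^2*sin(9*t/5) + 30*cos(9*t/5)) and diffusion = f_x = 20*x^3*cos(9*t/5). Substituting x = B_t:
  d(5*B_t^4*cos(9*t/5)) = (B_t^2*(-9*B_t^2*sin(9*t/5) + 30*cos(9*t/5))) dt + (20*B_t^3*cos(9*t/5)) dB_t.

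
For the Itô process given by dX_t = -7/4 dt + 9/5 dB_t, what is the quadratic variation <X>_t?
<X>_t = 81*t/25

For an Itô process dX_t = a(t) dt + b(t) dB_t, the quadratic variation is <X>_t = int_0^t b(s)^2 ds (the drift term does not contribute). Here b(s) = 9/5, so
  b(s)^2 = 81/25.
Integrating from 0 to t:
  <X>_t = int_0^t (81/25) ds = 81*t/25.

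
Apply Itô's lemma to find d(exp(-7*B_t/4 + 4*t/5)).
d(exp(-7*B_t/4 + 4*t/5)) = (373*exp(-7*B_t/4 + 4*t/5)/160) dt + (-7*exp(-7*B_t/4 + 4*t/5)/4) dB_t

Itô's formula for f(t, x): d f(t, B_t) = (f_t + (1/2) f_xx) dt + f_x dB_t. Compute partials of f(t, x) = exp(4*t/5 - 7*x/4):
  f_t(t,x)  = 4*exp(4*t/5 - 7*x/4)/5
  f_x(t,x)  = -7*exp(4*t/5 - 7*x/4)/4
  f_xx(t,x) = 49*exp(4*t/5 - 7*x/4)/16
Assemble drift = f_t + (1/2) f_xx = 373*exp(4*t/5 - 7*x/4)/160 and diffusion = f_x = -7*exp(4*t/5 - 7*x/4)/4. Substituting x = B_t:
  d(exp(-7*B_t/4 + 4*t/5)) = (373*exp(-7*B_t/4 + 4*t/5)/160) dt + (-7*exp(-7*B_t/4 + 4*t/5)/4) dB_t.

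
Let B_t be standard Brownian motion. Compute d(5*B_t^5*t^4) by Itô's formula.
d(5*B_t^5*t^4) = (B_t^3*t^3*(20*B_t^2 + 50*t)) dt + (25*B_t^4*t^4) dB_t

Itô's formula for f(t, x): d f(t, B_t) = (f_t + (1/2) f_xx) dt + f_x dB_t. Compute partials of f(t, x) = 5*t^4*x^5:
  f_t(t,x)  = 20*t^3*x^5
  f_x(t,x)  = 25*t^4*x^4
  f_xx(t,x) = 100*t^4*x^3
Assemble drift = f_t + (1/2) f_xx = t^3*x^3*(50*t + 20*x^2) and diffusion = f_x = 25*t^4*x^4. Substituting x = B_t:
  d(5*B_t^5*t^4) = (B_t^3*t^3*(20*B_t^2 + 50*t)) dt + (25*B_t^4*t^4) dB_t.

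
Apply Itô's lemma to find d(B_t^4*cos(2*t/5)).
d(B_t^4*cos(2*t/5)) = (2*B_t^2*(-B_t^2*sin(2*t/5) + 15*cos(2*t/5))/5) dt + (4*B_t^3*cos(2*t/5)) dB_t

Itô's formula for f(t, x): d f(t, B_t) = (f_t + (1/2) f_xx) dt + f_x dB_t. Compute partials of f(t, x) = x^4*cos(2*t/5):
  f_t(t,x)  = -2*x^4*sin(2*t/5)/5
  f_x(t,x)  = 4*x^3*cos(2*t/5)
  f_xx(t,x) = 12*x^2*cos(2*t/5)
Assemble drift = f_t + (1/2) f_xx = 2*x^2*(-x^2*sin(2*t/5) + 15*cos(2*t/5))/5 and diffusion = f_x = 4*x^3*cos(2*t/5). Substituting x = B_t:
  d(B_t^4*cos(2*t/5)) = (2*B_t^2*(-B_t^2*sin(2*t/5) + 15*cos(2*t/5))/5) dt + (4*B_t^3*cos(2*t/5)) dB_t.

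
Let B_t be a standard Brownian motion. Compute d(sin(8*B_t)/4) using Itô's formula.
d(sin(8*B_t)/4) = (-8*sin(8*B_t)) dt + (2*cos(8*B_t)) dB_t

Itô's formula for f(B_t) gives d f(B_t) = f'(B_t) dB_t + (1/2) f''(B_t) dt. Compute derivatives of f(x) = sin(8*x)/4:
  f'(x)  = 2*cos(8*x)
  f''(x) = -16*sin(8*x)
Substitute x = B_t and multiply the f'' term by 1/2:
  drift     = (1/2) * (-16*sin(8*x)) evaluated at B_t = -8*sin(8*B_t)
  diffusion = (2*cos(8*x)) evaluated at B_t = 2*cos(8*B_t)
Therefore d(sin(8*B_t)/4) = (-8*sin(8*B_t)) dt + (2*cos(8*B_t)) dB_t.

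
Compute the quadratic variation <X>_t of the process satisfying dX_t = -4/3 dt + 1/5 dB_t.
<X>_t = t/25

For an Itô process dX_t = a(t) dt + b(t) dB_t, the quadratic variation is <X>_t = int_0^t b(s)^2 ds (the drift term does not contribute). Here b(s) = 1/5, so
  b(s)^2 = 1/25.
Integrating from 0 to t:
  <X>_t = int_0^t (1/25) ds = t/25.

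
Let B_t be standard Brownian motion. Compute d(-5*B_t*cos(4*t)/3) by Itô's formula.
d(-5*B_t*cos(4*t)/3) = (20*B_t*sin(4*t)/3) dt + (-5*cos(4*t)/3) dB_t

Itô's formula for f(t, x): d f(t, B_t) = (f_t + (1/2) f_xx) dt + f_x dB_t. Compute partials of f(t, x) = -5*x*cos(4*t)/3:
  f_t(t,x)  = 20*x*sin(4*t)/3
  f_x(t,x)  = -5*cos(4*t)/3
  f_xx(t,x) = 0
Assemble drift = f_t + (1/2) f_xx = 20*x*sin(4*t)/3 and diffusion = f_x = -5*cos(4*t)/3. Substituting x = B_t:
  d(-5*B_t*cos(4*t)/3) = (20*B_t*sin(4*t)/3) dt + (-5*cos(4*t)/3) dB_t.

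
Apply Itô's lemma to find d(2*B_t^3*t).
d(2*B_t^3*t) = (2*B_t*(B_t^2 + 3*t)) dt + (6*B_t^2*t) dB_t

Itô's formula for f(t, x): d f(t, B_t) = (f_t + (1/2) f_xx) dt + f_x dB_t. Compute partials of f(t, x) = 2*t*x^3:
  f_t(t,x)  = 2*x^3
  f_x(t,x)  = 6*t*x^2
  f_xx(t,x) = 12*t*x
Assemble drift = f_t + (1/2) f_xx = 2*x*(3*t + x^2) and diffusion = f_x = 6*t*x^2. Substituting x = B_t:
  d(2*B_t^3*t) = (2*B_t*(B_t^2 + 3*t)) dt + (6*B_t^2*t) dB_t.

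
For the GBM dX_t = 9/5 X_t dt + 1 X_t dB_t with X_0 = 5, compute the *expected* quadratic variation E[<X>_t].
E[<X>_t] = 125*exp(23*t/5)/23 - 125/23

<X>_t = int_0^t (1 * X_s)^2 ds. Taking expectation inside the integral: E[<X>_t] = 1^2 * int_0^t E[X_s^2] ds. For GBM, E[X_s^2] = x_0^2 * exp((2 mu + sigma^2) s). Integrating:
  E[<X>_t] = 1^2 * 5^2 * (exp((2*(9/5) + 1^2) t) - 1) / (2*(9/5) + 1^2)
           = 1^2 * 5^2 * (exp((23/5) t) - 1) / (23/5) = 125*exp(23*t/5)/23 - 125/23.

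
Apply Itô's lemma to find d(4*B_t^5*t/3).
d(4*B_t^5*t/3) = (4*B_t^3*(B_t^2 + 10*t)/3) dt + (20*B_t^4*t/3) dB_t

Itô's formula for f(t, x): d f(t, B_t) = (f_t + (1/2) f_xx) dt + f_x dB_t. Compute partials of f(t, x) = 4*t*x^5/3:
  f_t(t,x)  = 4*x^5/3
  f_x(t,x)  = 20*t*x^4/3
  f_xx(t,x) = 80*t*x^3/3
Assemble drift = f_t + (1/2) f_xx = 4*x^3*(10*t + x^2)/3 and diffusion = f_x = 20*t*x^4/3. Substituting x = B_t:
  d(4*B_t^5*t/3) = (4*B_t^3*(B_t^2 + 10*t)/3) dt + (20*B_t^4*t/3) dB_t.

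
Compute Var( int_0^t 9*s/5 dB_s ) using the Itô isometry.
Var = 27*t^3/25

The Itô integral of a deterministic integrand f(s) has mean 0 because each increment f(s) * (B_{s+ds} - B_s) has mean 0. By the Itô isometry:
  Var( int_0^t f(s) dB_s ) = E[ (int_0^t f(s) dB_s)^2 ] = int_0^t f(s)^2 ds.
Here f(s) = 9*s/5, so f(s)^2 = 81*s^2/25. Integrate:
  int_0^t (81*s^2/25) ds = 27*t^3/25.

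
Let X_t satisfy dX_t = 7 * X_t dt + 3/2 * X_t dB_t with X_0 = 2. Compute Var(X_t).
Var(X_t) = 4*(exp(9*t/4) - 1)*exp(14*t)

For GBM dX = mu X dt + sigma X dB with X_0 = x_0, apply Itô to Y = log X: dY = (mu - sigma^2/2) dt + sigma dB, so Y_t = log(x_0) + (mu - sigma^2/2) t + sigma B_t and hence X_t = x_0 * exp((mu - sigma^2/2) t + sigma B_t).
With mu = 7, sigma = 3/2, x_0 = 2, this gives:
  X_t = 2 * exp((47/8) * t + (3/2) * B_t).
Since sigma*B_t ~ Normal(0, sigma^2 t), E[exp(sigma*B_t)] = exp(sigma^2 t / 2); so E[X_t] = x_0 * exp((mu - sigma^2/2) t) * exp(sigma^2 t / 2) = x_0 * exp(mu t) = 2*exp(7*t).
Var(X_t) = E[X_t^2] - (E[X_t])^2 = x_0^2 * exp(2 mu t) * (exp(sigma^2 t) - 1) = 4*(exp(9*t/4) - 1)*exp(14*t).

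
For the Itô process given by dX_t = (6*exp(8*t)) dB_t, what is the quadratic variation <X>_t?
<X>_t = 9*exp(16*t)/4 - 9/4

For an Itô process dX_t = a(t) dt + b(t) dB_t, the quadratic variation is <X>_t = int_0^t b(s)^2 ds (the drift term does not contribute). Here b(s) = 6*exp(8*s), so
  b(s)^2 = 36*exp(16*s).
Integrating from 0 to t:
  <X>_t = int_0^t (36*exp(16*s)) ds = 9*exp(16*t)/4 - 9/4.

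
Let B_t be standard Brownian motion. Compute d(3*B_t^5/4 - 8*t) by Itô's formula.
d(3*B_t^5/4 - 8*t) = (15*B_t^3/2 - 8) dt + (15*B_t^4/4) dB_t

Itô's formula for f(t, x): d f(t, B_t) = (f_t + (1/2) f_xx) dt + f_x dB_t. Compute partials of f(t, x) = -8*t + 3*x^5/4:
  f_t(t,x)  = -8
  f_x(t,x)  = 15*x^4/4
  f_xx(t,x) = 15*x^3
Assemble drift = f_t + (1/2) f_xx = 15*x^3/2 - 8 and diffusion = f_x = 15*x^4/4. Substituting x = B_t:
  d(3*B_t^5/4 - 8*t) = (15*B_t^3/2 - 8) dt + (15*B_t^4/4) dB_t.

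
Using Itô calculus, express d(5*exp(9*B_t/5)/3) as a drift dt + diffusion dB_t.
d(5*exp(9*B_t/5)/3) = (27*exp(9*B_t/5)/10) dt + (3*exp(9*B_t/5)) dB_t

Itô's formula for f(B_t) gives d f(B_t) = f'(B_t) dB_t + (1/2) f''(B_t) dt. Compute derivatives of f(x) = 5*exp(9*x/5)/3:
  f'(x)  = 3*exp(9*x/5)
  f''(x) = 27*exp(9*x/5)/5
Substitute x = B_t and multiply the f'' term by 1/2:
  drift     = (1/2) * (27*exp(9*x/5)/5) evaluated at B_t = 27*exp(9*B_t/5)/10
  diffusion = (3*exp(9*x/5)) evaluated at B_t = 3*exp(9*B_t/5)
Therefore d(5*exp(9*B_t/5)/3) = (27*exp(9*B_t/5)/10) dt + (3*exp(9*B_t/5)) dB_t.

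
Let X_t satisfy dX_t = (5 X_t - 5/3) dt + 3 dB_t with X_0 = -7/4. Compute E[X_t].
E[X_t] = 1/3 - 25*exp(5*t)/12

Taking expectations and using E[dB_t] = 0, the mean m(t) = E[X_t] satisfies the ODE m'(t) = a m(t) + b with m(0) = x_0. With a = 5, b = -5/3, x_0 = -7/4, the solution is
  m(t) = x_0 * exp(a t) + (b/a) * (exp(a t) - 1)
       = (-7/4) * exp(5 t) + ((-5/3)/5) * (exp(5 t) - 1)
       = 1/3 - 25*exp(5*t)/12.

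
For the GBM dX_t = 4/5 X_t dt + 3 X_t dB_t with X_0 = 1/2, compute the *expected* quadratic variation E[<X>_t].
E[<X>_t] = 45*exp(53*t/5)/212 - 45/212

<X>_t = int_0^t (3 * X_s)^2 ds. Taking expectation inside the integral: E[<X>_t] = 3^2 * int_0^t E[X_s^2] ds. For GBM, E[X_s^2] = x_0^2 * exp((2 mu + sigma^2) s). Integrating:
  E[<X>_t] = 3^2 * (1/2)^2 * (exp((2*(4/5) + 3^2) t) - 1) / (2*(4/5) + 3^2)
           = 3^2 * (1/2)^2 * (exp((53/5) t) - 1) / (53/5) = 45*exp(53*t/5)/212 - 45/212.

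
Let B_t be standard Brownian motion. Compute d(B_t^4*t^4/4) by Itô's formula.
d(B_t^4*t^4/4) = (B_t^2*t^3*(B_t^2 + 3*t/2)) dt + (B_t^3*t^4) dB_t

Itô's formula for f(t, x): d f(t, B_t) = (f_t + (1/2) f_xx) dt + f_x dB_t. Compute partials of f(t, x) = t^4*x^4/4:
  f_t(t,x)  = t^3*x^4
  f_x(t,x)  = t^4*x^3
  f_xx(t,x) = 3*t^4*x^2
Assemble drift = f_t + (1/2) f_xx = t^3*x^2*(3*t/2 + x^2) and diffusion = f_x = t^4*x^3. Substituting x = B_t:
  d(B_t^4*t^4/4) = (B_t^2*t^3*(B_t^2 + 3*t/2)) dt + (B_t^3*t^4) dB_t.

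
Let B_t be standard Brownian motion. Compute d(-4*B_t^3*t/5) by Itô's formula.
d(-4*B_t^3*t/5) = (4*B_t*(-B_t^2 - 3*t)/5) dt + (-12*B_t^2*t/5) dB_t

Itô's formula for f(t, x): d f(t, B_t) = (f_t + (1/2) f_xx) dt + f_x dB_t. Compute partials of f(t, x) = -4*t*x^3/5:
  f_t(t,x)  = -4*x^3/5
  f_x(t,x)  = -12*t*x^2/5
  f_xx(t,x) = -24*t*x/5
Assemble drift = f_t + (1/2) f_xx = 4*x*(-3*t - x^2)/5 and diffusion = f_x = -12*t*x^2/5. Substituting x = B_t:
  d(-4*B_t^3*t/5) = (4*B_t*(-B_t^2 - 3*t)/5) dt + (-12*B_t^2*t/5) dB_t.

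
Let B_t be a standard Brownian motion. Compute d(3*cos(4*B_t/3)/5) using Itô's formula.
d(3*cos(4*B_t/3)/5) = (-8*cos(4*B_t/3)/15) dt + (-4*sin(4*B_t/3)/5) dB_t

Itô's formula for f(B_t) gives d f(B_t) = f'(B_t) dB_t + (1/2) f''(B_t) dt. Compute derivatives of f(x) = 3*cos(4*x/3)/5:
  f'(x)  = -4*sin(4*x/3)/5
  f''(x) = -16*cos(4*x/3)/15
Substitute x = B_t and multiply the f'' term by 1/2:
  drift     = (1/2) * (-16*cos(4*x/3)/15) evaluated at B_t = -8*cos(4*B_t/3)/15
  diffusion = (-4*sin(4*x/3)/5) evaluated at B_t = -4*sin(4*B_t/3)/5
Therefore d(3*cos(4*B_t/3)/5) = (-8*cos(4*B_t/3)/15) dt + (-4*sin(4*B_t/3)/5) dB_t.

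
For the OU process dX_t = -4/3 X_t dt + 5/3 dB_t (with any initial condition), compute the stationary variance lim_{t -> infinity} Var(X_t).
lim Var(X_t) = 25/24

The OU SDE dX = -theta X dt + sigma dB admits the integrating factor exp(theta t): d(exp(theta t) X_t) = sigma exp(theta t) dB_t. Integrating from 0 to t gives X_t = x_0 * exp(-theta t) + sigma * int_0^t exp(-theta (t-s)) dB_s for any initial x_0. The Itô integral has variance (by the Itô isometry) sigma^2 * int_0^t exp(-2 theta (t - s)) ds = sigma^2 * (1 - exp(-2 theta t)) / (2 theta), independent of x_0.
With theta = 4/3, sigma = 5/3:
  Var(X_t) = (5/3)^2 * (1 - exp(-2*4/3 t)) / (2 * 4/3) = 25/24 - 25*exp(-8*t/3)/24.
As t -> infinity, exp(-2*4/3 t) -> 0, so the stationary variance is sigma^2 / (2 theta) = 25/24.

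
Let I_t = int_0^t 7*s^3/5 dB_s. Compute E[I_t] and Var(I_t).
E[I_t] = 0; Var(I_t) = 7*t^7/25

The Itô integral of a deterministic integrand f(s) has mean 0 because each increment f(s) * (B_{s+ds} - B_s) has mean 0. By the Itô isometry:
  Var( int_0^t f(s) dB_s ) = E[ (int_0^t f(s) dB_s)^2 ] = int_0^t f(s)^2 ds.
Here f(s) = 7*s^3/5, so f(s)^2 = 49*s^6/25. Integrate:
  int_0^t (49*s^6/25) ds = 7*t^7/25.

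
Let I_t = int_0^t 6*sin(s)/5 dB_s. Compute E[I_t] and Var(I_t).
E[I_t] = 0; Var(I_t) = 18*t/25 - 9*sin(2*t)/25

The Itô integral of a deterministic integrand f(s) has mean 0 because each increment f(s) * (B_{s+ds} - B_s) has mean 0. By the Itô isometry:
  Var( int_0^t f(s) dB_s ) = E[ (int_0^t f(s) dB_s)^2 ] = int_0^t f(s)^2 ds.
Here f(s) = 6*sin(s)/5, so f(s)^2 = 36*sin(s)^2/25. Integrate:
  int_0^t (36*sin(s)^2/25) ds = 18*t/25 - 9*sin(2*t)/25.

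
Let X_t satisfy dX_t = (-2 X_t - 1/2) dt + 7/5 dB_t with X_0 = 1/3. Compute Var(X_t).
Var(X_t) = 49/100 - 49*exp(-4*t)/100

The variance V(t) = Var(X_t) satisfies V'(t) = 2 a V(t) + c^2 with V(0) = 0 (drift coefficient is linear in X, diffusion is constant). With a = -2, c = 7/5, the solution is
  V(t) = (c^2 / (2 a)) * (exp(2 a t) - 1)
       = ((7/5)^2 / (2*(-2))) * (exp((-4) t) - 1)
       = 49/100 - 49*exp(-4*t)/100.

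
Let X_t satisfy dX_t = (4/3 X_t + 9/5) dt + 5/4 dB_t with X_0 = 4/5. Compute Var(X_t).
Var(X_t) = 75*exp(8*t/3)/128 - 75/128

The variance V(t) = Var(X_t) satisfies V'(t) = 2 a V(t) + c^2 with V(0) = 0 (drift coefficient is linear in X, diffusion is constant). With a = 4/3, c = 5/4, the solution is
  V(t) = (c^2 / (2 a)) * (exp(2 a t) - 1)
       = ((5/4)^2 / (2*(4/3))) * (exp((8/3) t) - 1)
       = 75*exp(8*t/3)/128 - 75/128.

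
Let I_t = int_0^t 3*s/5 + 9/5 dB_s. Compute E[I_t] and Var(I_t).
E[I_t] = 0; Var(I_t) = 3*t*(t^2 + 9*t + 27)/25

The Itô integral of a deterministic integrand f(s) has mean 0 because each increment f(s) * (B_{s+ds} - B_s) has mean 0. By the Itô isometry:
  Var( int_0^t f(s) dB_s ) = E[ (int_0^t f(s) dB_s)^2 ] = int_0^t f(s)^2 ds.
Here f(s) = 3*s/5 + 9/5, so f(s)^2 = 9*(s + 3)^2/25. Integrate:
  int_0^t (9*(s + 3)^2/25) ds = 3*t*(t^2 + 9*t + 27)/25.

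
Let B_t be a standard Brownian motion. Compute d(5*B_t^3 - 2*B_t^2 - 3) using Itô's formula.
d(5*B_t^3 - 2*B_t^2 - 3) = (15*B_t - 2) dt + (B_t*(15*B_t - 4)) dB_t

Itô's formula for f(B_t) gives d f(B_t) = f'(B_t) dB_t + (1/2) f''(B_t) dt. Compute derivatives of f(x) = 5*x^3 - 2*x^2 - 3:
  f'(x)  = x*(15*x - 4)
  f''(x) = 30*x - 4
Substitute x = B_t and multiply the f'' term by 1/2:
  drift     = (1/2) * (30*x - 4) evaluated at B_t = 15*B_t - 2
  diffusion = (x*(15*x - 4)) evaluated at B_t = B_t*(15*B_t - 4)
Therefore d(5*B_t^3 - 2*B_t^2 - 3) = (15*B_t - 2) dt + (B_t*(15*B_t - 4)) dB_t.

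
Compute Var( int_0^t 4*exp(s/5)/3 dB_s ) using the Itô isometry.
Var = 40*exp(2*t/5)/9 - 40/9

The Itô integral of a deterministic integrand f(s) has mean 0 because each increment f(s) * (B_{s+ds} - B_s) has mean 0. By the Itô isometry:
  Var( int_0^t f(s) dB_s ) = E[ (int_0^t f(s) dB_s)^2 ] = int_0^t f(s)^2 ds.
Here f(s) = 4*exp(s/5)/3, so f(s)^2 = 16*exp(2*s/5)/9. Integrate:
  int_0^t (16*exp(2*s/5)/9) ds = 40*exp(2*t/5)/9 - 40/9.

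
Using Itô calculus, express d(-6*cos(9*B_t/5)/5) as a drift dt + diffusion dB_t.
d(-6*cos(9*B_t/5)/5) = (243*cos(9*B_t/5)/125) dt + (54*sin(9*B_t/5)/25) dB_t

Itô's formula for f(B_t) gives d f(B_t) = f'(B_t) dB_t + (1/2) f''(B_t) dt. Compute derivatives of f(x) = -6*cos(9*x/5)/5:
  f'(x)  = 54*sin(9*x/5)/25
  f''(x) = 486*cos(9*x/5)/125
Substitute x = B_t and multiply the f'' term by 1/2:
  drift     = (1/2) * (486*cos(9*x/5)/125) evaluated at B_t = 243*cos(9*B_t/5)/125
  diffusion = (54*sin(9*x/5)/25) evaluated at B_t = 54*sin(9*B_t/5)/25
Therefore d(-6*cos(9*B_t/5)/5) = (243*cos(9*B_t/5)/125) dt + (54*sin(9*B_t/5)/25) dB_t.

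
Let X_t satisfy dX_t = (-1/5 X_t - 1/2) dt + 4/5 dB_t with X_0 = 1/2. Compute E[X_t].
E[X_t] = -5/2 + 3*exp(-t/5)

Taking expectations and using E[dB_t] = 0, the mean m(t) = E[X_t] satisfies the ODE m'(t) = a m(t) + b with m(0) = x_0. With a = -1/5, b = -1/2, x_0 = 1/2, the solution is
  m(t) = x_0 * exp(a t) + (b/a) * (exp(a t) - 1)
       = (1/2) * exp((-1/5) t) + ((-1/2)/(-1/5)) * (exp((-1/5) t) - 1)
       = -5/2 + 3*exp(-t/5).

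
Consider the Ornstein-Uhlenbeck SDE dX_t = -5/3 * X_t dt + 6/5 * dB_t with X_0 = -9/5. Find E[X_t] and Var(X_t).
E[X_t] = -9*exp(-5*t/3)/5; Var(X_t) = 54/125 - 54*exp(-10*t/3)/125

The OU SDE dX = -theta X dt + sigma dB admits the integrating factor exp(theta t): d(exp(theta t) X_t) = sigma exp(theta t) dB_t. Integrating from 0 to t:
  X_t = x_0 * exp(-theta t) + sigma * int_0^t exp(-theta (t-s)) dB_s.
The Itô integral has mean 0 and (by the Itô isometry) variance sigma^2 * int_0^t exp(-2 theta (t - s)) ds = sigma^2 * (1 - exp(-2 theta t)) / (2 theta).
With theta = 5/3, sigma = 6/5, x_0 = -9/5:
  E[X_t] = -9/5 * exp(-5/3 t) = -9*exp(-5*t/3)/5
  Var(X_t) = (6/5)^2 * (1 - exp(-2*5/3 t)) / (2 * 5/3) = 54/125 - 54*exp(-10*t/3)/125.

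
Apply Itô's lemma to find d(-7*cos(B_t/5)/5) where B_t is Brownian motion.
d(-7*cos(B_t/5)/5) = (7*cos(B_t/5)/250) dt + (7*sin(B_t/5)/25) dB_t

Itô's formula for f(B_t) gives d f(B_t) = f'(B_t) dB_t + (1/2) f''(B_t) dt. Compute derivatives of f(x) = -7*cos(x/5)/5:
  f'(x)  = 7*sin(x/5)/25
  f''(x) = 7*cos(x/5)/125
Substitute x = B_t and multiply the f'' term by 1/2:
  drift     = (1/2) * (7*cos(x/5)/125) evaluated at B_t = 7*cos(B_t/5)/250
  diffusion = (7*sin(x/5)/25) evaluated at B_t = 7*sin(B_t/5)/25
Therefore d(-7*cos(B_t/5)/5) = (7*cos(B_t/5)/250) dt + (7*sin(B_t/5)/25) dB_t.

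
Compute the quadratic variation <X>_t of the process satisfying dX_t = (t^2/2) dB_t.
<X>_t = t^5/20

For an Itô process dX_t = a(t) dt + b(t) dB_t, the quadratic variation is <X>_t = int_0^t b(s)^2 ds (the drift term does not contribute). Here b(s) = s^2/2, so
  b(s)^2 = s^4/4.
Integrating from 0 to t:
  <X>_t = int_0^t (s^4/4) ds = t^5/20.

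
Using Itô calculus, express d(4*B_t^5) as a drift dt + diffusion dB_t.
d(4*B_t^5) = (40*B_t^3) dt + (20*B_t^4) dB_t

Itô's formula for f(B_t) gives d f(B_t) = f'(B_t) dB_t + (1/2) f''(B_t) dt. Compute derivatives of f(x) = 4*x^5:
  f'(x)  = 20*x^4
  f''(x) = 80*x^3
Substitute x = B_t and multiply the f'' term by 1/2:
  drift     = (1/2) * (80*x^3) evaluated at B_t = 40*B_t^3
  diffusion = (20*x^4) evaluated at B_t = 20*B_t^4
Therefore d(4*B_t^5) = (40*B_t^3) dt + (20*B_t^4) dB_t.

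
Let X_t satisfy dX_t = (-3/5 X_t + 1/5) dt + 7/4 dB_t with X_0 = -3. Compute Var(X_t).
Var(X_t) = 245/96 - 245*exp(-6*t/5)/96

The variance V(t) = Var(X_t) satisfies V'(t) = 2 a V(t) + c^2 with V(0) = 0 (drift coefficient is linear in X, diffusion is constant). With a = -3/5, c = 7/4, the solution is
  V(t) = (c^2 / (2 a)) * (exp(2 a t) - 1)
       = ((7/4)^2 / (2*(-3/5))) * (exp((-6/5) t) - 1)
       = 245/96 - 245*exp(-6*t/5)/96.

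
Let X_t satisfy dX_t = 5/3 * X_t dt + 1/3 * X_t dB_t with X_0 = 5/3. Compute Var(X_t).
Var(X_t) = 25*(exp(t/9) - 1)*exp(10*t/3)/9

For GBM dX = mu X dt + sigma X dB with X_0 = x_0, apply Itô to Y = log X: dY = (mu - sigma^2/2) dt + sigma dB, so Y_t = log(x_0) + (mu - sigma^2/2) t + sigma B_t and hence X_t = x_0 * exp((mu - sigma^2/2) t + sigma B_t).
With mu = 5/3, sigma = 1/3, x_0 = 5/3, this gives:
  X_t = 5/3 * exp((29/18) * t + (1/3) * B_t).
Since sigma*B_t ~ Normal(0, sigma^2 t), E[exp(sigma*B_t)] = exp(sigma^2 t / 2); so E[X_t] = x_0 * exp((mu - sigma^2/2) t) * exp(sigma^2 t / 2) = x_0 * exp(mu t) = 5*exp(5*t/3)/3.
Var(X_t) = E[X_t^2] - (E[X_t])^2 = x_0^2 * exp(2 mu t) * (exp(sigma^2 t) - 1) = 25*(exp(t/9) - 1)*exp(10*t/3)/9.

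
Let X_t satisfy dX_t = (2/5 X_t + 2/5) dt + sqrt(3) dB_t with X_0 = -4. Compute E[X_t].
E[X_t] = -3*exp(2*t/5) - 1

Taking expectations and using E[dB_t] = 0, the mean m(t) = E[X_t] satisfies the ODE m'(t) = a m(t) + b with m(0) = x_0. With a = 2/5, b = 2/5, x_0 = -4, the solution is
  m(t) = x_0 * exp(a t) + (b/a) * (exp(a t) - 1)
       = (-4) * exp((2/5) t) + ((2/5)/(2/5)) * (exp((2/5) t) - 1)
       = -3*exp(2*t/5) - 1.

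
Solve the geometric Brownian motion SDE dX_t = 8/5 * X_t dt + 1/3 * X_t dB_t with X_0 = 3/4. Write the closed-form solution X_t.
X_t = 3/4 * exp((139/90) * t + (1/3) * B_t)

For GBM dX = mu X dt + sigma X dB with X_0 = x_0, apply Itô to Y = log X: dY = (mu - sigma^2/2) dt + sigma dB, so Y_t = log(x_0) + (mu - sigma^2/2) t + sigma B_t and hence X_t = x_0 * exp((mu - sigma^2/2) t + sigma B_t).
With mu = 8/5, sigma = 1/3, x_0 = 3/4, this gives:
  X_t = 3/4 * exp((139/90) * t + (1/3) * B_t).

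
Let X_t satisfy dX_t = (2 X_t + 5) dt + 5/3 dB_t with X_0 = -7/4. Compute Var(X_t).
Var(X_t) = 25*exp(4*t)/36 - 25/36

The variance V(t) = Var(X_t) satisfies V'(t) = 2 a V(t) + c^2 with V(0) = 0 (drift coefficient is linear in X, diffusion is constant). With a = 2, c = 5/3, the solution is
  V(t) = (c^2 / (2 a)) * (exp(2 a t) - 1)
       = ((5/3)^2 / (2*2)) * (exp(4 t) - 1)
       = 25*exp(4*t)/36 - 25/36.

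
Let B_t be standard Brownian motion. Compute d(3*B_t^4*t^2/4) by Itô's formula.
d(3*B_t^4*t^2/4) = (3*B_t^2*t*(B_t^2 + 3*t)/2) dt + (3*B_t^3*t^2) dB_t

Itô's formula for f(t, x): d f(t, B_t) = (f_t + (1/2) f_xx) dt + f_x dB_t. Compute partials of f(t, x) = 3*t^2*x^4/4:
  f_t(t,x)  = 3*t*x^4/2
  f_x(t,x)  = 3*t^2*x^3
  f_xx(t,x) = 9*t^2*x^2
Assemble drift = f_t + (1/2) f_xx = 3*t*x^2*(3*t + x^2)/2 and diffusion = f_x = 3*t^2*x^3. Substituting x = B_t:
  d(3*B_t^4*t^2/4) = (3*B_t^2*t*(B_t^2 + 3*t)/2) dt + (3*B_t^3*t^2) dB_t.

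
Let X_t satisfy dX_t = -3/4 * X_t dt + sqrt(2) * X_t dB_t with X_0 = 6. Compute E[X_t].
E[X_t] = 6*exp(-3*t/4)

For GBM dX = mu X dt + sigma X dB with X_0 = x_0, apply Itô to Y = log X: dY = (mu - sigma^2/2) dt + sigma dB, so Y_t = log(x_0) + (mu - sigma^2/2) t + sigma B_t and hence X_t = x_0 * exp((mu - sigma^2/2) t + sigma B_t).
With mu = -3/4, sigma = sqrt(2), x_0 = 6, this gives:
  X_t = 6 * exp((-7/4) * t + (sqrt(2)) * B_t).
Since sigma*B_t ~ Normal(0, sigma^2 t), E[exp(sigma*B_t)] = exp(sigma^2 t / 2); so E[X_t] = x_0 * exp((mu - sigma^2/2) t) * exp(sigma^2 t / 2) = x_0 * exp(mu t) = 6*exp(-3*t/4).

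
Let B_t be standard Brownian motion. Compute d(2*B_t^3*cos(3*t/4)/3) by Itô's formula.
d(2*B_t^3*cos(3*t/4)/3) = (B_t*(-B_t^2*sin(3*t/4) + 4*cos(3*t/4))/2) dt + (2*B_t^2*cos(3*t/4)) dB_t

Itô's formula for f(t, x): d f(t, B_t) = (f_t + (1/2) f_xx) dt + f_x dB_t. Compute partials of f(t, x) = 2*x^3*cos(3*t/4)/3:
  f_t(t,x)  = -x^3*sin(3*t/4)/2
  f_x(t,x)  = 2*x^2*cos(3*t/4)
  f_xx(t,x) = 4*x*cos(3*t/4)
Assemble drift = f_t + (1/2) f_xx = x*(-x^2*sin(3*t/4) + 4*cos(3*t/4))/2 and diffusion = f_x = 2*x^2*cos(3*t/4). Substituting x = B_t:
  d(2*B_t^3*cos(3*t/4)/3) = (B_t*(-B_t^2*sin(3*t/4) + 4*cos(3*t/4))/2) dt + (2*B_t^2*cos(3*t/4)) dB_t.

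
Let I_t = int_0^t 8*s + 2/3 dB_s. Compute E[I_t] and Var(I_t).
E[I_t] = 0; Var(I_t) = 4*t*(48*t^2 + 12*t + 1)/9

The Itô integral of a deterministic integrand f(s) has mean 0 because each increment f(s) * (B_{s+ds} - B_s) has mean 0. By the Itô isometry:
  Var( int_0^t f(s) dB_s ) = E[ (int_0^t f(s) dB_s)^2 ] = int_0^t f(s)^2 ds.
Here f(s) = 8*s + 2/3, so f(s)^2 = 4*(12*s + 1)^2/9. Integrate:
  int_0^t (4*(12*s + 1)^2/9) ds = 4*t*(48*t^2 + 12*t + 1)/9.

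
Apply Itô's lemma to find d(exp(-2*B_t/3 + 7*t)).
d(exp(-2*B_t/3 + 7*t)) = (65*exp(-2*B_t/3 + 7*t)/9) dt + (-2*exp(-2*B_t/3 + 7*t)/3) dB_t

Itô's formula for f(t, x): d f(t, B_t) = (f_t + (1/2) f_xx) dt + f_x dB_t. Compute partials of f(t, x) = exp(7*t - 2*x/3):
  f_t(t,x)  = 7*exp(7*t - 2*x/3)
  f_x(t,x)  = -2*exp(7*t - 2*x/3)/3
  f_xx(t,x) = 4*exp(7*t - 2*x/3)/9
Assemble drift = f_t + (1/2) f_xx = 65*exp(7*t - 2*x/3)/9 and diffusion = f_x = -2*exp(7*t - 2*x/3)/3. Substituting x = B_t:
  d(exp(-2*B_t/3 + 7*t)) = (65*exp(-2*B_t/3 + 7*t)/9) dt + (-2*exp(-2*B_t/3 + 7*t)/3) dB_t.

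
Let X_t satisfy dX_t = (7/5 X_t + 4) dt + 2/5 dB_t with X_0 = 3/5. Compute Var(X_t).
Var(X_t) = 2*exp(14*t/5)/35 - 2/35

The variance V(t) = Var(X_t) satisfies V'(t) = 2 a V(t) + c^2 with V(0) = 0 (drift coefficient is linear in X, diffusion is constant). With a = 7/5, c = 2/5, the solution is
  V(t) = (c^2 / (2 a)) * (exp(2 a t) - 1)
       = ((2/5)^2 / (2*(7/5))) * (exp((14/5) t) - 1)
       = 2*exp(14*t/5)/35 - 2/35.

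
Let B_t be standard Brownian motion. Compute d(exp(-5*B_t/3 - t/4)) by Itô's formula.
d(exp(-5*B_t/3 - t/4)) = (41*exp(-5*B_t/3 - t/4)/36) dt + (-5*exp(-5*B_t/3 - t/4)/3) dB_t

Itô's formula for f(t, x): d f(t, B_t) = (f_t + (1/2) f_xx) dt + f_x dB_t. Compute partials of f(t, x) = exp(-t/4 - 5*x/3):
  f_t(t,x)  = -exp(-t/4 - 5*x/3)/4
  f_x(t,x)  = -5*exp(-t/4 - 5*x/3)/3
  f_xx(t,x) = 25*exp(-t/4 - 5*x/3)/9
Assemble drift = f_t + (1/2) f_xx = 41*exp(-t/4 - 5*x/3)/36 and diffusion = f_x = -5*exp(-t/4 - 5*x/3)/3. Substituting x = B_t:
  d(exp(-5*B_t/3 - t/4)) = (41*exp(-5*B_t/3 - t/4)/36) dt + (-5*exp(-5*B_t/3 - t/4)/3) dB_t.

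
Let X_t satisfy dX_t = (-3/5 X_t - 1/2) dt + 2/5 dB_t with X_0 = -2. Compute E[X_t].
E[X_t] = -5/6 - 7*exp(-3*t/5)/6

Taking expectations and using E[dB_t] = 0, the mean m(t) = E[X_t] satisfies the ODE m'(t) = a m(t) + b with m(0) = x_0. With a = -3/5, b = -1/2, x_0 = -2, the solution is
  m(t) = x_0 * exp(a t) + (b/a) * (exp(a t) - 1)
       = (-2) * exp((-3/5) t) + ((-1/2)/(-3/5)) * (exp((-3/5) t) - 1)
       = -5/6 - 7*exp(-3*t/5)/6.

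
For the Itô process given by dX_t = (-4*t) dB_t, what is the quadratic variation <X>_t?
<X>_t = 16*t^3/3

For an Itô process dX_t = a(t) dt + b(t) dB_t, the quadratic variation is <X>_t = int_0^t b(s)^2 ds (the drift term does not contribute). Here b(s) = -4*s, so
  b(s)^2 = 16*s^2.
Integrating from 0 to t:
  <X>_t = int_0^t (16*s^2) ds = 16*t^3/3.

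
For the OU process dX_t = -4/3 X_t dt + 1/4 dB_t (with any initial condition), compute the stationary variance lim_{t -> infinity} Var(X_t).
lim Var(X_t) = 3/128

The OU SDE dX = -theta X dt + sigma dB admits the integrating factor exp(theta t): d(exp(theta t) X_t) = sigma exp(theta t) dB_t. Integrating from 0 to t gives X_t = x_0 * exp(-theta t) + sigma * int_0^t exp(-theta (t-s)) dB_s for any initial x_0. The Itô integral has variance (by the Itô isometry) sigma^2 * int_0^t exp(-2 theta (t - s)) ds = sigma^2 * (1 - exp(-2 theta t)) / (2 theta), independent of x_0.
With theta = 4/3, sigma = 1/4:
  Var(X_t) = (1/4)^2 * (1 - exp(-2*4/3 t)) / (2 * 4/3) = 3/128 - 3*exp(-8*t/3)/128.
As t -> infinity, exp(-2*4/3 t) -> 0, so the stationary variance is sigma^2 / (2 theta) = 3/128.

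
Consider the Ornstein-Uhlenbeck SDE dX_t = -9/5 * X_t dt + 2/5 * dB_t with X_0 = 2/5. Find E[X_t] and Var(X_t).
E[X_t] = 2*exp(-9*t/5)/5; Var(X_t) = 2/45 - 2*exp(-18*t/5)/45

The OU SDE dX = -theta X dt + sigma dB admits the integrating factor exp(theta t): d(exp(theta t) X_t) = sigma exp(theta t) dB_t. Integrating from 0 to t:
  X_t = x_0 * exp(-theta t) + sigma * int_0^t exp(-theta (t-s)) dB_s.
The Itô integral has mean 0 and (by the Itô isometry) variance sigma^2 * int_0^t exp(-2 theta (t - s)) ds = sigma^2 * (1 - exp(-2 theta t)) / (2 theta).
With theta = 9/5, sigma = 2/5, x_0 = 2/5:
  E[X_t] = 2/5 * exp(-9/5 t) = 2*exp(-9*t/5)/5
  Var(X_t) = (2/5)^2 * (1 - exp(-2*9/5 t)) / (2 * 9/5) = 2/45 - 2*exp(-18*t/5)/45.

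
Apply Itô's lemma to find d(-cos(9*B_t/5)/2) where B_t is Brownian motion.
d(-cos(9*B_t/5)/2) = (81*cos(9*B_t/5)/100) dt + (9*sin(9*B_t/5)/10) dB_t

Itô's formula for f(B_t) gives d f(B_t) = f'(B_t) dB_t + (1/2) f''(B_t) dt. Compute derivatives of f(x) = -cos(9*x/5)/2:
  f'(x)  = 9*sin(9*x/5)/10
  f''(x) = 81*cos(9*x/5)/50
Substitute x = B_t and multiply the f'' term by 1/2:
  drift     = (1/2) * (81*cos(9*x/5)/50) evaluated at B_t = 81*cos(9*B_t/5)/100
  diffusion = (9*sin(9*x/5)/10) evaluated at B_t = 9*sin(9*B_t/5)/10
Therefore d(-cos(9*B_t/5)/2) = (81*cos(9*B_t/5)/100) dt + (9*sin(9*B_t/5)/10) dB_t.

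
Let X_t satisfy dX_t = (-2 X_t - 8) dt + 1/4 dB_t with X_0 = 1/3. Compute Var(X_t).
Var(X_t) = 1/64 - exp(-4*t)/64

The variance V(t) = Var(X_t) satisfies V'(t) = 2 a V(t) + c^2 with V(0) = 0 (drift coefficient is linear in X, diffusion is constant). With a = -2, c = 1/4, the solution is
  V(t) = (c^2 / (2 a)) * (exp(2 a t) - 1)
       = ((1/4)^2 / (2*(-2))) * (exp((-4) t) - 1)
       = 1/64 - exp(-4*t)/64.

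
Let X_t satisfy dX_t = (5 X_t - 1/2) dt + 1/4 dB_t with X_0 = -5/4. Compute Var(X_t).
Var(X_t) = exp(10*t)/160 - 1/160

The variance V(t) = Var(X_t) satisfies V'(t) = 2 a V(t) + c^2 with V(0) = 0 (drift coefficient is linear in X, diffusion is constant). With a = 5, c = 1/4, the solution is
  V(t) = (c^2 / (2 a)) * (exp(2 a t) - 1)
       = ((1/4)^2 / (2*5)) * (exp(10 t) - 1)
       = exp(10*t)/160 - 1/160.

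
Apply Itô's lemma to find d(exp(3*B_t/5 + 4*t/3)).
d(exp(3*B_t/5 + 4*t/3)) = (227*exp(3*B_t/5 + 4*t/3)/150) dt + (3*exp(3*B_t/5 + 4*t/3)/5) dB_t

Itô's formula for f(t, x): d f(t, B_t) = (f_t + (1/2) f_xx) dt + f_x dB_t. Compute partials of f(t, x) = exp(4*t/3 + 3*x/5):
  f_t(t,x)  = 4*exp(4*t/3 + 3*x/5)/3
  f_x(t,x)  = 3*exp(4*t/3 + 3*x/5)/5
  f_xx(t,x) = 9*exp(4*t/3 + 3*x/5)/25
Assemble drift = f_t + (1/2) f_xx = 227*exp(4*t/3 + 3*x/5)/150 and diffusion = f_x = 3*exp(4*t/3 + 3*x/5)/5. Substituting x = B_t:
  d(exp(3*B_t/5 + 4*t/3)) = (227*exp(3*B_t/5 + 4*t/3)/150) dt + (3*exp(3*B_t/5 + 4*t/3)/5) dB_t.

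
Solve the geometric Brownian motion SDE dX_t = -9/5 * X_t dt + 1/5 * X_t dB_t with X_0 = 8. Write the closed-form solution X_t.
X_t = 8 * exp((-91/50) * t + (1/5) * B_t)

For GBM dX = mu X dt + sigma X dB with X_0 = x_0, apply Itô to Y = log X: dY = (mu - sigma^2/2) dt + sigma dB, so Y_t = log(x_0) + (mu - sigma^2/2) t + sigma B_t and hence X_t = x_0 * exp((mu - sigma^2/2) t + sigma B_t).
With mu = -9/5, sigma = 1/5, x_0 = 8, this gives:
  X_t = 8 * exp((-91/50) * t + (1/5) * B_t).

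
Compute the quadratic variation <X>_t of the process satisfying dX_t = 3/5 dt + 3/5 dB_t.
<X>_t = 9*t/25

For an Itô process dX_t = a(t) dt + b(t) dB_t, the quadratic variation is <X>_t = int_0^t b(s)^2 ds (the drift term does not contribute). Here b(s) = 3/5, so
  b(s)^2 = 9/25.
Integrating from 0 to t:
  <X>_t = int_0^t (9/25) ds = 9*t/25.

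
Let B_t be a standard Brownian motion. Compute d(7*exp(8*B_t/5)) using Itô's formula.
d(7*exp(8*B_t/5)) = (224*exp(8*B_t/5)/25) dt + (56*exp(8*B_t/5)/5) dB_t

Itô's formula for f(B_t) gives d f(B_t) = f'(B_t) dB_t + (1/2) f''(B_t) dt. Compute derivatives of f(x) = 7*exp(8*x/5):
  f'(x)  = 56*exp(8*x/5)/5
  f''(x) = 448*exp(8*x/5)/25
Substitute x = B_t and multiply the f'' term by 1/2:
  drift     = (1/2) * (448*exp(8*x/5)/25) evaluated at B_t = 224*exp(8*B_t/5)/25
  diffusion = (56*exp(8*x/5)/5) evaluated at B_t = 56*exp(8*B_t/5)/5
Therefore d(7*exp(8*B_t/5)) = (224*exp(8*B_t/5)/25) dt + (56*exp(8*B_t/5)/5) dB_t.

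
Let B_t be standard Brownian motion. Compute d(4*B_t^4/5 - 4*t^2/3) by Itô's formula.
d(4*B_t^4/5 - 4*t^2/3) = (24*B_t^2/5 - 8*t/3) dt + (16*B_t^3/5) dB_t

Itô's formula for f(t, x): d f(t, B_t) = (f_t + (1/2) f_xx) dt + f_x dB_t. Compute partials of f(t, x) = -4*t^2/3 + 4*x^4/5:
  f_t(t,x)  = -8*t/3
  f_x(t,x)  = 16*x^3/5
  f_xx(t,x) = 48*x^2/5
Assemble drift = f_t + (1/2) f_xx = -8*t/3 + 24*x^2/5 and diffusion = f_x = 16*x^3/5. Substituting x = B_t:
  d(4*B_t^4/5 - 4*t^2/3) = (24*B_t^2/5 - 8*t/3) dt + (16*B_t^3/5) dB_t.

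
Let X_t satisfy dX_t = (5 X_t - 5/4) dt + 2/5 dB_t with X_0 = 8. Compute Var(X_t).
Var(X_t) = 2*exp(10*t)/125 - 2/125

The variance V(t) = Var(X_t) satisfies V'(t) = 2 a V(t) + c^2 with V(0) = 0 (drift coefficient is linear in X, diffusion is constant). With a = 5, c = 2/5, the solution is
  V(t) = (c^2 / (2 a)) * (exp(2 a t) - 1)
       = ((2/5)^2 / (2*5)) * (exp(10 t) - 1)
       = 2*exp(10*t)/125 - 2/125.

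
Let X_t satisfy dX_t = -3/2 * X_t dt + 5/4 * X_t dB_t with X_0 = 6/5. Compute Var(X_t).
Var(X_t) = (36*exp(25*t/16) - 36)*exp(-3*t)/25

For GBM dX = mu X dt + sigma X dB with X_0 = x_0, apply Itô to Y = log X: dY = (mu - sigma^2/2) dt + sigma dB, so Y_t = log(x_0) + (mu - sigma^2/2) t + sigma B_t and hence X_t = x_0 * exp((mu - sigma^2/2) t + sigma B_t).
With mu = -3/2, sigma = 5/4, x_0 = 6/5, this gives:
  X_t = 6/5 * exp((-73/32) * t + (5/4) * B_t).
Since sigma*B_t ~ Normal(0, sigma^2 t), E[exp(sigma*B_t)] = exp(sigma^2 t / 2); so E[X_t] = x_0 * exp((mu - sigma^2/2) t) * exp(sigma^2 t / 2) = x_0 * exp(mu t) = 6*exp(-3*t/2)/5.
Var(X_t) = E[X_t^2] - (E[X_t])^2 = x_0^2 * exp(2 mu t) * (exp(sigma^2 t) - 1) = (36*exp(25*t/16) - 36)*exp(-3*t)/25.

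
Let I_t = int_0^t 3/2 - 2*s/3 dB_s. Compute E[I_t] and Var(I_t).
E[I_t] = 0; Var(I_t) = t*(16*t^2 - 108*t + 243)/108

The Itô integral of a deterministic integrand f(s) has mean 0 because each increment f(s) * (B_{s+ds} - B_s) has mean 0. By the Itô isometry:
  Var( int_0^t f(s) dB_s ) = E[ (int_0^t f(s) dB_s)^2 ] = int_0^t f(s)^2 ds.
Here f(s) = 3/2 - 2*s/3, so f(s)^2 = (4*s - 9)^2/36. Integrate:
  int_0^t ((4*s - 9)^2/36) ds = t*(16*t^2 - 108*t + 243)/108.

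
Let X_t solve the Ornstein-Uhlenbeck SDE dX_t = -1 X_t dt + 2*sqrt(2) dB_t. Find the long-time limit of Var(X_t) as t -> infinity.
lim Var(X_t) = 4

The OU SDE dX = -theta X dt + sigma dB admits the integrating factor exp(theta t): d(exp(theta t) X_t) = sigma exp(theta t) dB_t. Integrating from 0 to t gives X_t = x_0 * exp(-theta t) + sigma * int_0^t exp(-theta (t-s)) dB_s for any initial x_0. The Itô integral has variance (by the Itô isometry) sigma^2 * int_0^t exp(-2 theta (t - s)) ds = sigma^2 * (1 - exp(-2 theta t)) / (2 theta), independent of x_0.
With theta = 1, sigma = 2*sqrt(2):
  Var(X_t) = (2*sqrt(2))^2 * (1 - exp(-2*1 t)) / (2 * 1) = 4 - 4*exp(-2*t).
As t -> infinity, exp(-2*1 t) -> 0, so the stationary variance is sigma^2 / (2 theta) = 4.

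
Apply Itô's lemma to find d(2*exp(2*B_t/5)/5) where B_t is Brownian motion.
d(2*exp(2*B_t/5)/5) = (4*exp(2*B_t/5)/125) dt + (4*exp(2*B_t/5)/25) dB_t

Itô's formula for f(B_t) gives d f(B_t) = f'(B_t) dB_t + (1/2) f''(B_t) dt. Compute derivatives of f(x) = 2*exp(2*x/5)/5:
  f'(x)  = 4*exp(2*x/5)/25
  f''(x) = 8*exp(2*x/5)/125
Substitute x = B_t and multiply the f'' term by 1/2:
  drift     = (1/2) * (8*exp(2*x/5)/125) evaluated at B_t = 4*exp(2*B_t/5)/125
  diffusion = (4*exp(2*x/5)/25) evaluated at B_t = 4*exp(2*B_t/5)/25
Therefore d(2*exp(2*B_t/5)/5) = (4*exp(2*B_t/5)/125) dt + (4*exp(2*B_t/5)/25) dB_t.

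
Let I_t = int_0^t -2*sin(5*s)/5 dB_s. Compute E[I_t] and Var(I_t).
E[I_t] = 0; Var(I_t) = 2*t/25 - sin(10*t)/125

The Itô integral of a deterministic integrand f(s) has mean 0 because each increment f(s) * (B_{s+ds} - B_s) has mean 0. By the Itô isometry:
  Var( int_0^t f(s) dB_s ) = E[ (int_0^t f(s) dB_s)^2 ] = int_0^t f(s)^2 ds.
Here f(s) = -2*sin(5*s)/5, so f(s)^2 = 4*sin(5*s)^2/25. Integrate:
  int_0^t (4*sin(5*s)^2/25) ds = 2*t/25 - sin(10*t)/125.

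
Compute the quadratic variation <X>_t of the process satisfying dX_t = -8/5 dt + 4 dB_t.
<X>_t = 16*t

For an Itô process dX_t = a(t) dt + b(t) dB_t, the quadratic variation is <X>_t = int_0^t b(s)^2 ds (the drift term does not contribute). Here b(s) = 4, so
  b(s)^2 = 16.
Integrating from 0 to t:
  <X>_t = int_0^t (16) ds = 16*t.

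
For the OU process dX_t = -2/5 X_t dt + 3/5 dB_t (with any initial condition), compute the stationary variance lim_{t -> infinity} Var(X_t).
lim Var(X_t) = 9/20

The OU SDE dX = -theta X dt + sigma dB admits the integrating factor exp(theta t): d(exp(theta t) X_t) = sigma exp(theta t) dB_t. Integrating from 0 to t gives X_t = x_0 * exp(-theta t) + sigma * int_0^t exp(-theta (t-s)) dB_s for any initial x_0. The Itô integral has variance (by the Itô isometry) sigma^2 * int_0^t exp(-2 theta (t - s)) ds = sigma^2 * (1 - exp(-2 theta t)) / (2 theta), independent of x_0.
With theta = 2/5, sigma = 3/5:
  Var(X_t) = (3/5)^2 * (1 - exp(-2*2/5 t)) / (2 * 2/5) = 9/20 - 9*exp(-4*t/5)/20.
As t -> infinity, exp(-2*2/5 t) -> 0, so the stationary variance is sigma^2 / (2 theta) = 9/20.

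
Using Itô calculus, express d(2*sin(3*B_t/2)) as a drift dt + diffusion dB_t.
d(2*sin(3*B_t/2)) = (-9*sin(3*B_t/2)/4) dt + (3*cos(3*B_t/2)) dB_t

Itô's formula for f(B_t) gives d f(B_t) = f'(B_t) dB_t + (1/2) f''(B_t) dt. Compute derivatives of f(x) = 2*sin(3*x/2):
  f'(x)  = 3*cos(3*x/2)
  f''(x) = -9*sin(3*x/2)/2
Substitute x = B_t and multiply the f'' term by 1/2:
  drift     = (1/2) * (-9*sin(3*x/2)/2) evaluated at B_t = -9*sin(3*B_t/2)/4
  diffusion = (3*cos(3*x/2)) evaluated at B_t = 3*cos(3*B_t/2)
Therefore d(2*sin(3*B_t/2)) = (-9*sin(3*B_t/2)/4) dt + (3*cos(3*B_t/2)) dB_t.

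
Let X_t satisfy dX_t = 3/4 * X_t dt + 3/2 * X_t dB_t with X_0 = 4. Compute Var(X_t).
Var(X_t) = 16*(exp(9*t/4) - 1)*exp(3*t/2)

For GBM dX = mu X dt + sigma X dB with X_0 = x_0, apply Itô to Y = log X: dY = (mu - sigma^2/2) dt + sigma dB, so Y_t = log(x_0) + (mu - sigma^2/2) t + sigma B_t and hence X_t = x_0 * exp((mu - sigma^2/2) t + sigma B_t).
With mu = 3/4, sigma = 3/2, x_0 = 4, this gives:
  X_t = 4 * exp((-3/8) * t + (3/2) * B_t).
Since sigma*B_t ~ Normal(0, sigma^2 t), E[exp(sigma*B_t)] = exp(sigma^2 t / 2); so E[X_t] = x_0 * exp((mu - sigma^2/2) t) * exp(sigma^2 t / 2) = x_0 * exp(mu t) = 4*exp(3*t/4).
Var(X_t) = E[X_t^2] - (E[X_t])^2 = x_0^2 * exp(2 mu t) * (exp(sigma^2 t) - 1) = 16*(exp(9*t/4) - 1)*exp(3*t/2).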